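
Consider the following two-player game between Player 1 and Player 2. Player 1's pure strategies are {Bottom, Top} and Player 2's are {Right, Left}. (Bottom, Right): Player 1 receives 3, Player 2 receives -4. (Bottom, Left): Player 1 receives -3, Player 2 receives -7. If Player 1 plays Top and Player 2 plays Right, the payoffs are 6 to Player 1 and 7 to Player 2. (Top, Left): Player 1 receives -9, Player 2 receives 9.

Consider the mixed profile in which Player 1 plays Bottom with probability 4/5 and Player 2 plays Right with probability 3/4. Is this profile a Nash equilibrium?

Given Player 1's mix p = 4/5, Player 2's payoff from Right is -9/5 but from Left is -19/5. Player 2 strictly prefers Right, so Player 2 would not mix.
So the proposed profile is not a Nash equilibrium.

No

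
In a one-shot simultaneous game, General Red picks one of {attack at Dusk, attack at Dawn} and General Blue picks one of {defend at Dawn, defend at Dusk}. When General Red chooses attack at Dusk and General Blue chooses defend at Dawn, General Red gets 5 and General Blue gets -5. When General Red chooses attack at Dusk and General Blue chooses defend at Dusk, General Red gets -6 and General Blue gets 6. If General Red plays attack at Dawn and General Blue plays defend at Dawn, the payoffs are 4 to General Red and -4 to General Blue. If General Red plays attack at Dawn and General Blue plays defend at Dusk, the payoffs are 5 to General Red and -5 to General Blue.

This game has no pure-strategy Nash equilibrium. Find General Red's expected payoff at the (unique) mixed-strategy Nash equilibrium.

Set General Red's expected payoff from attack at Dusk equal to that from attack at Dawn:
  General Red's payoff from attack at Dusk: q·5 + (1−q)·(-6) = 11q - 6
  General Red's payoff from attack at Dawn: q·4 + (1−q)·5 = -q + 5
  11q - 6 = -q + 5  ⇒  12q = 11  ⇒  q = 11/12.
At equilibrium General Red is indifferent across rows, so General Red's payoff equals the payoff from attack at Dusk: (11/12)·5 + (1/12)·(-6) = 49/12.

49/12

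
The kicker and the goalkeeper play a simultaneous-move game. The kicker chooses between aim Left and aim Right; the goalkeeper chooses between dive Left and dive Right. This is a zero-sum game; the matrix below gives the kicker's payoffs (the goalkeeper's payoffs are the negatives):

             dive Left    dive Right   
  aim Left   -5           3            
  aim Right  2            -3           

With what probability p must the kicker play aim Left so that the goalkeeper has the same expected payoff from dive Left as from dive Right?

p = 5/13

The goalkeeper's indifference between dive Left and dive Right determines the kicker's mixing probability p:
  the goalkeeper's payoff from dive Left: p·5 + (1−p)·(-2) = 7p - 2
  the goalkeeper's payoff from dive Right: p·(-3) + (1−p)·3 = -6p + 3
  7p - 2 = -6p + 3  ⇒  13p = 5  ⇒  p = 5/13.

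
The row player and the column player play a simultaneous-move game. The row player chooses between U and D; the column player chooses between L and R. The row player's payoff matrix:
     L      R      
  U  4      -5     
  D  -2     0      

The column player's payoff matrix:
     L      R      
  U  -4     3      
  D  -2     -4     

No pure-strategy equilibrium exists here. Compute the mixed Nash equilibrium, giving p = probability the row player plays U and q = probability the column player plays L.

Set the column player's expected payoff from L equal to that from R:
  the column player's expected payoff from L: p·(-4) + (1−p)·(-2) = -2p - 2
  the column player's expected payoff from R: p·3 + (1−p)·(-4) = 7p - 4
  -2p - 2 = 7p - 4  ⇒  -9p = -2  ⇒  p = 2/9.
Set the row player's expected payoff from U equal to that from D:
  the row player's payoff from U: q·4 + (1−q)·(-5) = 9q - 5
  the row player's payoff from D: q·(-2) + (1−q)·0 = -2q
  9q - 5 = -2q  ⇒  11q = 5  ⇒  q = 5/11.

p = 2/9, q = 5/11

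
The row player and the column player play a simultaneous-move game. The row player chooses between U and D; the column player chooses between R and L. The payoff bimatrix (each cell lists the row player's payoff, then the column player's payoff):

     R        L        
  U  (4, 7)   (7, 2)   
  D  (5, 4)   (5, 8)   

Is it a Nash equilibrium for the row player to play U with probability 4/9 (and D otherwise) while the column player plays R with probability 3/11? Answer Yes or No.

No

Given the column player's mix q = 3/11, the row player's payoff from U is 68/11 but from D is 5. The row player strictly prefers U, so the row player would not mix.
So the proposed profile is not a Nash equilibrium.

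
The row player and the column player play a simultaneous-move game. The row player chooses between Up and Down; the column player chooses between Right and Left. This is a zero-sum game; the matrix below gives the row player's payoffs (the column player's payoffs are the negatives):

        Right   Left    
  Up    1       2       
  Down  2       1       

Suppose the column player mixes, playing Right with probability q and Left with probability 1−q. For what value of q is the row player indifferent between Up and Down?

The column player's mix must leave the row player indifferent between Up and Down.
  the row player's expected payoff from Up: q·1 + (1−q)·2 = -q + 2
  the row player's expected payoff from Down: q·2 + (1−q)·1 = q + 1
  -q + 2 = q + 1  ⇒  -2q = -1  ⇒  q = 1/2.

q = 1/2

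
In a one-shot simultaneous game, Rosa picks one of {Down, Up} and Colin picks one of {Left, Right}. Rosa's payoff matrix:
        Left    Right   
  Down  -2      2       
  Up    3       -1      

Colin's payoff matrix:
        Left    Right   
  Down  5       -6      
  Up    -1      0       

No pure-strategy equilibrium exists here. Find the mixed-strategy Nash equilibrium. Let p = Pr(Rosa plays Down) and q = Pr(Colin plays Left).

Colin's indifference between Left and Right determines Rosa's mixing probability p:
  Colin's expected payoff from Left: p·5 + (1−p)·(-1) = 6p - 1
  Colin's expected payoff from Right: p·(-6) + (1−p)·0 = -6p
  6p - 1 = -6p  ⇒  12p = 1  ⇒  p = 1/12.
Set Rosa's expected payoff from Down equal to that from Up:
  Rosa's payoff to Down: q·(-2) + (1−q)·2 = -4q + 2
  Rosa's payoff to Up: q·3 + (1−q)·(-1) = 4q - 1
  -4q + 2 = 4q - 1  ⇒  -8q = -3  ⇒  q = 3/8.

p = 1/12, q = 3/8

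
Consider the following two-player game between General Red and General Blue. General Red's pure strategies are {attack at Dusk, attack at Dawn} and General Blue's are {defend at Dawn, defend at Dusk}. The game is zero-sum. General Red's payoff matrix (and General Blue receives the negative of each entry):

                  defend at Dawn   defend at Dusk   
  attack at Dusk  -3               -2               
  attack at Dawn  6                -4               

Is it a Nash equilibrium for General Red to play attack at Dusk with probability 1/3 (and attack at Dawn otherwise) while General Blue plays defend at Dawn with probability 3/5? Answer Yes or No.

Given General Red's mix p = 1/3, General Blue's payoff from defend at Dawn is -3 but from defend at Dusk is 10/3. General Blue strictly prefers defend at Dusk, so General Blue would not mix.
So the proposed profile is not a Nash equilibrium.

No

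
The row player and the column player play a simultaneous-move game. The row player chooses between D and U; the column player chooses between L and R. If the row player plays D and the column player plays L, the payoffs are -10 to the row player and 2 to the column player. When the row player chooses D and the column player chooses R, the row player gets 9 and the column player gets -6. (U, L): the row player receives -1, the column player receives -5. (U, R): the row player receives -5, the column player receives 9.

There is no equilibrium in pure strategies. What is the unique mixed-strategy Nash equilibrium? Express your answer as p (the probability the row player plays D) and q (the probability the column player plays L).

p = 7/11, q = 14/23

In a mixed equilibrium the column player is indifferent between L and R; this condition fixes p.
  the column player's payoff to L: p·2 + (1−p)·(-5) = 7p - 5
  the column player's payoff to R: p·(-6) + (1−p)·9 = -15p + 9
  7p - 5 = -15p + 9  ⇒  22p = 14  ⇒  p = 7/11.
For the row player to be willing to mix, the row player must be indifferent between D and U, which pins down the column player's mix.
  the row player's payoff from D: q·(-10) + (1−q)·9 = -19q + 9
  the row player's payoff from U: q·(-1) + (1−q)·(-5) = 4q - 5
  -19q + 9 = 4q - 5  ⇒  -23q = -14  ⇒  q = 14/23.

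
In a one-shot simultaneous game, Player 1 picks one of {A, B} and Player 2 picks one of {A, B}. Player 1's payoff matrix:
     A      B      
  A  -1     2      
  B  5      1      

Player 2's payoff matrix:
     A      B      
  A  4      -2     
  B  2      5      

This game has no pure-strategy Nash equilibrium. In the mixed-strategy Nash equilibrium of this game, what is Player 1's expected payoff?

11/7

Player 2's mix must leave Player 1 indifferent between A and B.
  Player 1's payoff from A: q·(-1) + (1−q)·2 = -3q + 2
  Player 1's payoff from B: q·5 + (1−q)·1 = 4q + 1
  -3q + 2 = 4q + 1  ⇒  -7q = -1  ⇒  q = 1/7.
At equilibrium Player 1 is indifferent across rows, so Player 1's payoff equals the payoff from A: (1/7)·(-1) + (6/7)·2 = 11/7.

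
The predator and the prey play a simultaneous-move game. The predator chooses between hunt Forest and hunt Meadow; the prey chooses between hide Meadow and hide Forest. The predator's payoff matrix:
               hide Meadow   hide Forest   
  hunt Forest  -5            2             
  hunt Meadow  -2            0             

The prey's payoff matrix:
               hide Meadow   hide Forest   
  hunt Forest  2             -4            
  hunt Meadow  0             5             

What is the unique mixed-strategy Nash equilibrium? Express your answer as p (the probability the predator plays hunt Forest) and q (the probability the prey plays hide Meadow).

p = 5/11, q = 2/5

In a mixed equilibrium the prey is indifferent between hide Meadow and hide Forest; this condition fixes p.
  the prey's expected payoff from hide Meadow: p·2 + (1−p)·0 = 2p
  the prey's expected payoff from hide Forest: p·(-4) + (1−p)·5 = -9p + 5
  2p = -9p + 5  ⇒  11p = 5  ⇒  p = 5/11.
Set the predator's expected payoff from hunt Forest equal to that from hunt Meadow:
  the predator's payoff from hunt Forest: q·(-5) + (1−q)·2 = -7q + 2
  the predator's payoff from hunt Meadow: q·(-2) + (1−q)·0 = -2q
  -7q + 2 = -2q  ⇒  -5q = -2  ⇒  q = 2/5.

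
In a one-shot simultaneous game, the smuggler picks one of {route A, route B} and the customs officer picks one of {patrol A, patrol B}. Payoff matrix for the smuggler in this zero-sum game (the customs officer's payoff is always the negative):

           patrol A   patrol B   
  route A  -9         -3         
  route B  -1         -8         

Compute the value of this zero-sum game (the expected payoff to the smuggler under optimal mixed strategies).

v = -69/13

For the smuggler to be willing to mix, the smuggler must be indifferent between route A and route B, which pins down the customs officer's mix.
  the smuggler's payoff to route A: q·(-9) + (1−q)·(-3) = -6q - 3
  the smuggler's payoff to route B: q·(-1) + (1−q)·(-8) = 7q - 8
  -6q - 3 = 7q - 8  ⇒  -13q = -5  ⇒  q = 5/13.
The value is the smuggler's expected payoff against this mix (using route A): (5/13)·(-9) + (8/13)·(-3) = -69/13.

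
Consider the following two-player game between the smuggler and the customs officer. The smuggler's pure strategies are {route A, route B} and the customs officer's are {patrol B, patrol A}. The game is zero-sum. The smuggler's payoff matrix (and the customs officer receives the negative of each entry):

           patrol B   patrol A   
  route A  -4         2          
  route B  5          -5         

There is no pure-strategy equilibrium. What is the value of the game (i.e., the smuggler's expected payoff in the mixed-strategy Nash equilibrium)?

v = -5/8

The smuggler's indifference between route A and route B determines the customs officer's mixing probability q:
  the smuggler's payoff to route A: q·(-4) + (1−q)·2 = -6q + 2
  the smuggler's payoff to route B: q·5 + (1−q)·(-5) = 10q - 5
  -6q + 2 = 10q - 5  ⇒  -16q = -7  ⇒  q = 7/16.
The value is the smuggler's expected payoff against this mix (using route A): (7/16)·(-4) + (9/16)·2 = -5/8.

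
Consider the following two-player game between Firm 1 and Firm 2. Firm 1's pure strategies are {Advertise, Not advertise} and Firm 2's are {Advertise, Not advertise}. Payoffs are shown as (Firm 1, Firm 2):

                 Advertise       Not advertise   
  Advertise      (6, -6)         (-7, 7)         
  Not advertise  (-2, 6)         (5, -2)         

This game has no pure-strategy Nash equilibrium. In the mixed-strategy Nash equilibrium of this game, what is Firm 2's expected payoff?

Firm 1's mix must leave Firm 2 indifferent between Advertise and Not advertise.
  Firm 2's payoff to Advertise: p·(-6) + (1−p)·6 = -12p + 6
  Firm 2's payoff to Not advertise: p·7 + (1−p)·(-2) = 9p - 2
  -12p + 6 = 9p - 2  ⇒  -21p = -8  ⇒  p = 8/21.
At equilibrium Firm 2 is indifferent across columns, so Firm 2's payoff equals the payoff from Advertise: (8/21)·(-6) + (13/21)·6 = 10/7.

10/7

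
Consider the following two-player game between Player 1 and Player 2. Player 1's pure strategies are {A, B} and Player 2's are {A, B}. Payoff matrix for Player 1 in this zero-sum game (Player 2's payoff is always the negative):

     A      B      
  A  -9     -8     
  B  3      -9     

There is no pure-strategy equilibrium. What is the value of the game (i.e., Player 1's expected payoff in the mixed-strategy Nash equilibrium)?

Player 1's indifference between A and B determines Player 2's mixing probability q:
  Player 1's payoff to A: q·(-9) + (1−q)·(-8) = -q - 8
  Player 1's payoff to B: q·3 + (1−q)·(-9) = 12q - 9
  -q - 8 = 12q - 9  ⇒  -13q = -1  ⇒  q = 1/13.
The value is Player 1's expected payoff against this mix (using A): (1/13)·(-9) + (12/13)·(-8) = -105/13.

v = -105/13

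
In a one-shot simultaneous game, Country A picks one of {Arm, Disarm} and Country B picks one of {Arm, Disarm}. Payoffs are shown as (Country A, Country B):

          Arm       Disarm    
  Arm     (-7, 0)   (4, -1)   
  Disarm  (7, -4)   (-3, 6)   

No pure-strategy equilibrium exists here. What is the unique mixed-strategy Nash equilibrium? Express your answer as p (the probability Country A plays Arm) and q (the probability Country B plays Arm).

Country B's indifference between Arm and Disarm determines Country A's mixing probability p:
  Country B's expected payoff from Arm: p·0 + (1−p)·(-4) = 4p - 4
  Country B's expected payoff from Disarm: p·(-1) + (1−p)·6 = -7p + 6
  4p - 4 = -7p + 6  ⇒  11p = 10  ⇒  p = 10/11.
Country B's mix must leave Country A indifferent between Arm and Disarm.
  Country A's expected payoff from Arm: q·(-7) + (1−q)·4 = -11q + 4
  Country A's expected payoff from Disarm: q·7 + (1−q)·(-3) = 10q - 3
  -11q + 4 = 10q - 3  ⇒  -21q = -7  ⇒  q = 1/3.

p = 10/11, q = 1/3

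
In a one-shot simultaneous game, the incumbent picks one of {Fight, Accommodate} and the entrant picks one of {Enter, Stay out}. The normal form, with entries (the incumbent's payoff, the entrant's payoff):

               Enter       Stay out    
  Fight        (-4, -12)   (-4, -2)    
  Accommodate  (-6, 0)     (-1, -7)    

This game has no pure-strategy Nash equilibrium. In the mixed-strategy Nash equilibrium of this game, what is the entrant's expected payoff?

Set the entrant's expected payoff from Enter equal to that from Stay out:
  the entrant's payoff from Enter: p·(-12) + (1−p)·0 = -12p
  the entrant's payoff from Stay out: p·(-2) + (1−p)·(-7) = 5p - 7
  -12p = 5p - 7  ⇒  -17p = -7  ⇒  p = 7/17.
At equilibrium the entrant is indifferent across columns, so the entrant's payoff equals the payoff from Enter: (7/17)·(-12) + (10/17)·0 = -84/17.

-84/17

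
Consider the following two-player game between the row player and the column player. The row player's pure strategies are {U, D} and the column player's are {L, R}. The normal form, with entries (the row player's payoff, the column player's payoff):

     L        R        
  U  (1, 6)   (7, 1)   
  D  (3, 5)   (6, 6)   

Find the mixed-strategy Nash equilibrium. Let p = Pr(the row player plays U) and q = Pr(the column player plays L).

p = 1/6, q = 1/3

For the column player to be willing to mix, the column player must be indifferent between L and R, which pins down the row player's mix.
  the column player's expected payoff from L: p·6 + (1−p)·5 = p + 5
  the column player's expected payoff from R: p·1 + (1−p)·6 = -5p + 6
  p + 5 = -5p + 6  ⇒  6p = 1  ⇒  p = 1/6.
The row player's indifference between U and D determines the column player's mixing probability q:
  the row player's payoff from U: q·1 + (1−q)·7 = -6q + 7
  the row player's payoff from D: q·3 + (1−q)·6 = -3q + 6
  -6q + 7 = -3q + 6  ⇒  -3q = -1  ⇒  q = 1/3.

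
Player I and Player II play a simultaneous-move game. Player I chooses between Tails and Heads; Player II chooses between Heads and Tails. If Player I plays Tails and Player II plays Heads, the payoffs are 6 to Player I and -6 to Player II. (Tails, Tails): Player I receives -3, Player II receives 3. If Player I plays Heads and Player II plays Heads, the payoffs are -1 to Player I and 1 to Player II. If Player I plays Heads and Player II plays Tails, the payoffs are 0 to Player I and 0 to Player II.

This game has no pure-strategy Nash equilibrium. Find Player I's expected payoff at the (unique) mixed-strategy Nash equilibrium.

-3/10

Set Player I's expected payoff from Tails equal to that from Heads:
  Player I's expected payoff from Tails: q·6 + (1−q)·(-3) = 9q - 3
  Player I's expected payoff from Heads: q·(-1) + (1−q)·0 = -q
  9q - 3 = -q  ⇒  10q = 3  ⇒  q = 3/10.
At equilibrium Player I is indifferent across rows, so Player I's payoff equals the payoff from Tails: (3/10)·6 + (7/10)·(-3) = -3/10.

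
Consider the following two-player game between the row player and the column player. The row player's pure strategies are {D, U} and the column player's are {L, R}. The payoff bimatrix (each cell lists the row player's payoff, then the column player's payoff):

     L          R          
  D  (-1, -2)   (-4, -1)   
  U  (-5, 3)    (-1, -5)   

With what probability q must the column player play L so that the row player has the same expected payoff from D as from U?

q = 3/7

In a mixed equilibrium the row player is indifferent between D and U; this condition fixes q.
  the row player's expected payoff from D: q·(-1) + (1−q)·(-4) = 3q - 4
  the row player's expected payoff from U: q·(-5) + (1−q)·(-1) = -4q - 1
  3q - 4 = -4q - 1  ⇒  7q = 3  ⇒  q = 3/7.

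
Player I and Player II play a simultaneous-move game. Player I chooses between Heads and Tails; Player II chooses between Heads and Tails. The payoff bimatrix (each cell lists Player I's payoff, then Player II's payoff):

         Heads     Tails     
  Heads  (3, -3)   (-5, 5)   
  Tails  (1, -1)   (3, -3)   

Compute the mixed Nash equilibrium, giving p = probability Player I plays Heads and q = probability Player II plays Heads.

Player I's mix must leave Player II indifferent between Heads and Tails.
  Player II's expected payoff from Heads: p·(-3) + (1−p)·(-1) = -2p - 1
  Player II's expected payoff from Tails: p·5 + (1−p)·(-3) = 8p - 3
  -2p - 1 = 8p - 3  ⇒  -10p = -2  ⇒  p = 1/5.
Set Player I's expected payoff from Heads equal to that from Tails:
  Player I's expected payoff from Heads: q·3 + (1−q)·(-5) = 8q - 5
  Player I's expected payoff from Tails: q·1 + (1−q)·3 = -2q + 3
  8q - 5 = -2q + 3  ⇒  10q = 8  ⇒  q = 4/5.

p = 1/5, q = 4/5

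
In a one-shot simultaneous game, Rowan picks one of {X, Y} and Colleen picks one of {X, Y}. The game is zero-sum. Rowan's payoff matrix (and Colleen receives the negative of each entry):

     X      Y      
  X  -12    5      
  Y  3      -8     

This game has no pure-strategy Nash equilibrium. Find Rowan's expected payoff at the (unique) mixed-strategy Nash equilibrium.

-81/28

Rowan's indifference between X and Y determines Colleen's mixing probability q:
  Rowan's expected payoff from X: q·(-12) + (1−q)·5 = -17q + 5
  Rowan's expected payoff from Y: q·3 + (1−q)·(-8) = 11q - 8
  -17q + 5 = 11q - 8  ⇒  -28q = -13  ⇒  q = 13/28.
At equilibrium Rowan is indifferent across rows, so Rowan's payoff equals the payoff from X: (13/28)·(-12) + (15/28)·5 = -81/28.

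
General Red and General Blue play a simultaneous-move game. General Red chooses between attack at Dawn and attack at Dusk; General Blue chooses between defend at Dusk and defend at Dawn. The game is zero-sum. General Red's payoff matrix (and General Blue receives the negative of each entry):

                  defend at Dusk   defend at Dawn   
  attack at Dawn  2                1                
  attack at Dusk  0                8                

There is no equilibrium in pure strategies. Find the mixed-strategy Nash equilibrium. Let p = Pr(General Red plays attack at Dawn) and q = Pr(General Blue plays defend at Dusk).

For General Blue to be willing to mix, General Blue must be indifferent between defend at Dusk and defend at Dawn, which pins down General Red's mix.
  General Blue's payoff to defend at Dusk: p·(-2) + (1−p)·0 = -2p
  General Blue's payoff to defend at Dawn: p·(-1) + (1−p)·(-8) = 7p - 8
  -2p = 7p - 8  ⇒  -9p = -8  ⇒  p = 8/9.
In a mixed equilibrium General Red is indifferent between attack at Dawn and attack at Dusk; this condition fixes q.
  General Red's payoff from attack at Dawn: q·2 + (1−q)·1 = q + 1
  General Red's payoff from attack at Dusk: q·0 + (1−q)·8 = -8q + 8
  q + 1 = -8q + 8  ⇒  9q = 7  ⇒  q = 7/9.

p = 8/9, q = 7/9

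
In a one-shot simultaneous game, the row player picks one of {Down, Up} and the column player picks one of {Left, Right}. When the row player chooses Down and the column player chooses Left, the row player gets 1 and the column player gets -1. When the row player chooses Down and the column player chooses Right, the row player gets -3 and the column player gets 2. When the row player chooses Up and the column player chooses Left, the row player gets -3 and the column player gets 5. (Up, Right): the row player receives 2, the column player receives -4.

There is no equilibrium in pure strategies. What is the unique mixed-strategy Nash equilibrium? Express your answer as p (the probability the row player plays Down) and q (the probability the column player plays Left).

p = 3/4, q = 5/9

For the column player to be willing to mix, the column player must be indifferent between Left and Right, which pins down the row player's mix.
  the column player's expected payoff from Left: p·(-1) + (1−p)·5 = -6p + 5
  the column player's expected payoff from Right: p·2 + (1−p)·(-4) = 6p - 4
  -6p + 5 = 6p - 4  ⇒  -12p = -9  ⇒  p = 3/4.
In a mixed equilibrium the row player is indifferent between Down and Up; this condition fixes q.
  the row player's payoff to Down: q·1 + (1−q)·(-3) = 4q - 3
  the row player's payoff to Up: q·(-3) + (1−q)·2 = -5q + 2
  4q - 3 = -5q + 2  ⇒  9q = 5  ⇒  q = 5/9.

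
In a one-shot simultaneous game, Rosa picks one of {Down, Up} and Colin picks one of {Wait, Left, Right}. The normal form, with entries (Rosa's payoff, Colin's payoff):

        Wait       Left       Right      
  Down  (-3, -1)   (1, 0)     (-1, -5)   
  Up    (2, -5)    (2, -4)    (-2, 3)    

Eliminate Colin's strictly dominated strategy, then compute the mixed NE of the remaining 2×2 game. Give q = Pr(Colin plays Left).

q = 1/2

Colin's strategy Wait is strictly dominated by Left: 0 > -1 and -4 > -5. Eliminate Wait.
Colin's mix must leave Rosa indifferent between Down and Up.
  Rosa's expected payoff from Down: q·1 + (1−q)·(-1) = 2q - 1
  Rosa's expected payoff from Up: q·2 + (1−q)·(-2) = 4q - 2
  2q - 1 = 4q - 2  ⇒  -2q = -1  ⇒  q = 1/2.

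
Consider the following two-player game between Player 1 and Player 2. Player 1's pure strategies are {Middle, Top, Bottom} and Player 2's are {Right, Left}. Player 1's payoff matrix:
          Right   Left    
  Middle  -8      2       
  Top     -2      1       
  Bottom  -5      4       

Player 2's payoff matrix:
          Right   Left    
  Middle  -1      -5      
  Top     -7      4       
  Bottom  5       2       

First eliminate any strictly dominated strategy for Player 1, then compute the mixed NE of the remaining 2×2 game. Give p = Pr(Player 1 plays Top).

Player 1's strategy Middle is strictly dominated by Bottom: -5 > -8 and 4 > 2. Eliminate Middle.
In a mixed equilibrium Player 2 is indifferent between Right and Left; this condition fixes p.
  Player 2's payoff to Right: p·(-7) + (1−p)·5 = -12p + 5
  Player 2's payoff to Left: p·4 + (1−p)·2 = 2p + 2
  -12p + 5 = 2p + 2  ⇒  -14p = -3  ⇒  p = 3/14.

p = 3/14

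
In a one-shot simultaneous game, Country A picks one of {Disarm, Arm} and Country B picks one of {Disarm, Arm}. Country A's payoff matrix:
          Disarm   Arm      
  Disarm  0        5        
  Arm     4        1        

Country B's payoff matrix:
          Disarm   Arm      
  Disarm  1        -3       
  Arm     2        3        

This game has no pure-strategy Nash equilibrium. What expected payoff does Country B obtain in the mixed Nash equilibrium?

9/5

Country B's indifference between Disarm and Arm determines Country A's mixing probability p:
  Country B's payoff from Disarm: p·1 + (1−p)·2 = -p + 2
  Country B's payoff from Arm: p·(-3) + (1−p)·3 = -6p + 3
  -p + 2 = -6p + 3  ⇒  5p = 1  ⇒  p = 1/5.
At equilibrium Country B is indifferent across columns, so Country B's payoff equals the payoff from Disarm: (1/5)·1 + (4/5)·2 = 9/5.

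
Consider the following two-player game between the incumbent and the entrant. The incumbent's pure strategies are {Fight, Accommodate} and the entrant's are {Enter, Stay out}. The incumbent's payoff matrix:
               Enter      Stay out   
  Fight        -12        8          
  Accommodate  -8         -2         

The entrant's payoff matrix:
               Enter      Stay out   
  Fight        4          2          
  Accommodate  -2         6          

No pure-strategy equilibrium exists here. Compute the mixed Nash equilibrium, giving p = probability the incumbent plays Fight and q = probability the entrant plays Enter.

In a mixed equilibrium the entrant is indifferent between Enter and Stay out; this condition fixes p.
  the entrant's expected payoff from Enter: p·4 + (1−p)·(-2) = 6p - 2
  the entrant's expected payoff from Stay out: p·2 + (1−p)·6 = -4p + 6
  6p - 2 = -4p + 6  ⇒  10p = 8  ⇒  p = 4/5.
In a mixed equilibrium the incumbent is indifferent between Fight and Accommodate; this condition fixes q.
  the incumbent's expected payoff from Fight: q·(-12) + (1−q)·8 = -20q + 8
  the incumbent's expected payoff from Accommodate: q·(-8) + (1−q)·(-2) = -6q - 2
  -20q + 8 = -6q - 2  ⇒  -14q = -10  ⇒  q = 5/7.

p = 4/5, q = 5/7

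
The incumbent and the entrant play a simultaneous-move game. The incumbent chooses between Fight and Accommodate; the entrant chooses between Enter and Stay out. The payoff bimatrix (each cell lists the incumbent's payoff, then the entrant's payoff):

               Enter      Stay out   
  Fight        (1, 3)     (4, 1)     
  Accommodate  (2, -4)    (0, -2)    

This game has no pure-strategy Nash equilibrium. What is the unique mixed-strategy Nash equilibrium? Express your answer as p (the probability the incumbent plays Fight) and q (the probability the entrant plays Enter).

p = 1/2, q = 4/5

For the entrant to be willing to mix, the entrant must be indifferent between Enter and Stay out, which pins down the incumbent's mix.
  the entrant's expected payoff from Enter: p·3 + (1−p)·(-4) = 7p - 4
  the entrant's expected payoff from Stay out: p·1 + (1−p)·(-2) = 3p - 2
  7p - 4 = 3p - 2  ⇒  4p = 2  ⇒  p = 1/2.
The incumbent's indifference between Fight and Accommodate determines the entrant's mixing probability q:
  the incumbent's payoff to Fight: q·1 + (1−q)·4 = -3q + 4
  the incumbent's payoff to Accommodate: q·2 + (1−q)·0 = 2q
  -3q + 4 = 2q  ⇒  -5q = -4  ⇒  q = 4/5.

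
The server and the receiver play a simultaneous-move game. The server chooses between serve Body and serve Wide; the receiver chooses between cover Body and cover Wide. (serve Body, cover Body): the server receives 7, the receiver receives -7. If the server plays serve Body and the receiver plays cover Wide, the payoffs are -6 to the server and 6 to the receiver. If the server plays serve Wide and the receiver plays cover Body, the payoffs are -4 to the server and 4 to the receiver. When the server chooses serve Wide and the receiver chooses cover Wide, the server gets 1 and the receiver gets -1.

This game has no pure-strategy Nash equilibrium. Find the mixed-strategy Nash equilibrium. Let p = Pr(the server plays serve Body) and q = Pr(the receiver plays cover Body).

p = 5/18, q = 7/18

The receiver's indifference between cover Body and cover Wide determines the server's mixing probability p:
  the receiver's expected payoff from cover Body: p·(-7) + (1−p)·4 = -11p + 4
  the receiver's expected payoff from cover Wide: p·6 + (1−p)·(-1) = 7p - 1
  -11p + 4 = 7p - 1  ⇒  -18p = -5  ⇒  p = 5/18.
The receiver's mix must leave the server indifferent between serve Body and serve Wide.
  the server's payoff from serve Body: q·7 + (1−q)·(-6) = 13q - 6
  the server's payoff from serve Wide: q·(-4) + (1−q)·1 = -5q + 1
  13q - 6 = -5q + 1  ⇒  18q = 7  ⇒  q = 7/18.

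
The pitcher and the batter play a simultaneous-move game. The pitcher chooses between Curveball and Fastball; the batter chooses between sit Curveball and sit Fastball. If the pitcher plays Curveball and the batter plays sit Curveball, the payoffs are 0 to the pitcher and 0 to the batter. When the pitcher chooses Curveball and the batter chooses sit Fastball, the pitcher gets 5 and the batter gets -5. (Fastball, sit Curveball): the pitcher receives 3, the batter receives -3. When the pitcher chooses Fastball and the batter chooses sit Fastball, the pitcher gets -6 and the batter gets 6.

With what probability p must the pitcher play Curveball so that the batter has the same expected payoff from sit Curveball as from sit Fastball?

For the batter to be willing to mix, the batter must be indifferent between sit Curveball and sit Fastball, which pins down the pitcher's mix.
  the batter's payoff to sit Curveball: p·0 + (1−p)·(-3) = 3p - 3
  the batter's payoff to sit Fastball: p·(-5) + (1−p)·6 = -11p + 6
  3p - 3 = -11p + 6  ⇒  14p = 9  ⇒  p = 9/14.

p = 9/14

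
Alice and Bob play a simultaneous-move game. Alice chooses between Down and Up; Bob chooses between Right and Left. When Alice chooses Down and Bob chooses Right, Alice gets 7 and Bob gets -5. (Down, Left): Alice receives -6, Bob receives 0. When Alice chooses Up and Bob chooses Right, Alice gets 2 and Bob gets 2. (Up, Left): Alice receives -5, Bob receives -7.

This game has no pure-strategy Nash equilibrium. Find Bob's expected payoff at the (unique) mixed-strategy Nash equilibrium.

-5/2

For Bob to be willing to mix, Bob must be indifferent between Right and Left, which pins down Alice's mix.
  Bob's payoff to Right: p·(-5) + (1−p)·2 = -7p + 2
  Bob's payoff to Left: p·0 + (1−p)·(-7) = 7p - 7
  -7p + 2 = 7p - 7  ⇒  -14p = -9  ⇒  p = 9/14.
At equilibrium Bob is indifferent across columns, so Bob's payoff equals the payoff from Right: (9/14)·(-5) + (5/14)·2 = -5/2.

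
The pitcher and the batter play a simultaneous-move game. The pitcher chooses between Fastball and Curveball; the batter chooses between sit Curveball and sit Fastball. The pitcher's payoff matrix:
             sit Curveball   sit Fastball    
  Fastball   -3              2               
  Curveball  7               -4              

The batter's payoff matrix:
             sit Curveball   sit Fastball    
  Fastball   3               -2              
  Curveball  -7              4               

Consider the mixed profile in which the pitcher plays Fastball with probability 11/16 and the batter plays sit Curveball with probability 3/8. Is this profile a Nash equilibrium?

Check the batter's indifference given the pitcher's mix p = 11/16:
  payoff from sit Curveball = -1/8; payoff from sit Fastball = -1/8 — equal.
Check the pitcher's indifference given the batter's mix q = 3/8:
  payoff from Fastball = 1/8; payoff from Curveball = 1/8 — equal.
Both players are indifferent, so neither can profitably deviate.

Yes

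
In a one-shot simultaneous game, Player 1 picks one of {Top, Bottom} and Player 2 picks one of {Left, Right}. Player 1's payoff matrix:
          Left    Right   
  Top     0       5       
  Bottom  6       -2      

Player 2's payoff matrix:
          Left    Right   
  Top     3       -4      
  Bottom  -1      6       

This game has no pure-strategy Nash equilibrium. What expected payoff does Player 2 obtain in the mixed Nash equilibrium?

1

For Player 2 to be willing to mix, Player 2 must be indifferent between Left and Right, which pins down Player 1's mix.
  Player 2's payoff to Left: p·3 + (1−p)·(-1) = 4p - 1
  Player 2's payoff to Right: p·(-4) + (1−p)·6 = -10p + 6
  4p - 1 = -10p + 6  ⇒  14p = 7  ⇒  p = 1/2.
At equilibrium Player 2 is indifferent across columns, so Player 2's payoff equals the payoff from Left: (1/2)·3 + (1/2)·(-1) = 1.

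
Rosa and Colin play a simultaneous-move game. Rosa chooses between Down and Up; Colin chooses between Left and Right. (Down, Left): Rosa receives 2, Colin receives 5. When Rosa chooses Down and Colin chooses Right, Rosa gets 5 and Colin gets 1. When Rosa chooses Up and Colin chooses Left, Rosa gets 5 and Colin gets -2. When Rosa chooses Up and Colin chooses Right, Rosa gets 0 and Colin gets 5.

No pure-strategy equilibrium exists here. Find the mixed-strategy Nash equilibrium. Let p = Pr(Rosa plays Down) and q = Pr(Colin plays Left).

p = 7/11, q = 5/8

Set Colin's expected payoff from Left equal to that from Right:
  Colin's expected payoff from Left: p·5 + (1−p)·(-2) = 7p - 2
  Colin's expected payoff from Right: p·1 + (1−p)·5 = -4p + 5
  7p - 2 = -4p + 5  ⇒  11p = 7  ⇒  p = 7/11.
In a mixed equilibrium Rosa is indifferent between Down and Up; this condition fixes q.
  Rosa's payoff from Down: q·2 + (1−q)·5 = -3q + 5
  Rosa's payoff from Up: q·5 + (1−q)·0 = 5q
  -3q + 5 = 5q  ⇒  -8q = -5  ⇒  q = 5/8.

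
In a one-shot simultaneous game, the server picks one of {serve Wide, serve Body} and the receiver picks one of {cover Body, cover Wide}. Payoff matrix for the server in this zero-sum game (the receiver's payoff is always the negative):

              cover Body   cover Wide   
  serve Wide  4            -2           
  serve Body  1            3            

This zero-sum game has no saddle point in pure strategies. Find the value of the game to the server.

Set the server's expected payoff from serve Wide equal to that from serve Body:
  the server's expected payoff from serve Wide: q·4 + (1−q)·(-2) = 6q - 2
  the server's expected payoff from serve Body: q·1 + (1−q)·3 = -2q + 3
  6q - 2 = -2q + 3  ⇒  8q = 5  ⇒  q = 5/8.
The value is the server's expected payoff against this mix (using serve Wide): (5/8)·4 + (3/8)·(-2) = 7/4.

v = 7/4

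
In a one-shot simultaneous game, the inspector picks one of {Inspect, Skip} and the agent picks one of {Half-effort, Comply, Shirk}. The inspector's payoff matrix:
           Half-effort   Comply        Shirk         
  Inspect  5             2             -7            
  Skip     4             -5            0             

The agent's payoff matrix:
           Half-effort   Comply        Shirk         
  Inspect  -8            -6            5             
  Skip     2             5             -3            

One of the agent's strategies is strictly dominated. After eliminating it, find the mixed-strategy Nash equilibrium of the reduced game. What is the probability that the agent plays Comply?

q = 1/2

The agent's strategy Half-effort is strictly dominated by Comply: -6 > -8 and 5 > 2. Eliminate Half-effort.
The inspector's indifference between Inspect and Skip determines the agent's mixing probability q:
  the inspector's payoff from Inspect: q·2 + (1−q)·(-7) = 9q - 7
  the inspector's payoff from Skip: q·(-5) + (1−q)·0 = -5q
  9q - 7 = -5q  ⇒  14q = 7  ⇒  q = 1/2.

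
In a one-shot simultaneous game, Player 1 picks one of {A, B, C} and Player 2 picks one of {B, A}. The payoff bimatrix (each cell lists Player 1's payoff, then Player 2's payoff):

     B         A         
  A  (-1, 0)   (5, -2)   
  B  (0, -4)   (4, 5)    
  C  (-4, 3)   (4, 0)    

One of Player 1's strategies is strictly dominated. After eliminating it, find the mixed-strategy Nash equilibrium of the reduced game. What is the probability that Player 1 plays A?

Player 1's strategy C is strictly dominated by A: -1 > -4 and 5 > 4. Eliminate C.
For Player 2 to be willing to mix, Player 2 must be indifferent between B and A, which pins down Player 1's mix.
  Player 2's payoff from B: p·0 + (1−p)·(-4) = 4p - 4
  Player 2's payoff from A: p·(-2) + (1−p)·5 = -7p + 5
  4p - 4 = -7p + 5  ⇒  11p = 9  ⇒  p = 9/11.

p = 9/11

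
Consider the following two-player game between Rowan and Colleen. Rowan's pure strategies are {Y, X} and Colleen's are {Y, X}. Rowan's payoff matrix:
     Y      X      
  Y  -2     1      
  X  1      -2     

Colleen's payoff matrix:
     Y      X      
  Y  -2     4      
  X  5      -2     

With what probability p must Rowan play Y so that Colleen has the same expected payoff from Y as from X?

p = 7/13

For Colleen to be willing to mix, Colleen must be indifferent between Y and X, which pins down Rowan's mix.
  Colleen's payoff to Y: p·(-2) + (1−p)·5 = -7p + 5
  Colleen's payoff to X: p·4 + (1−p)·(-2) = 6p - 2
  -7p + 5 = 6p - 2  ⇒  -13p = -7  ⇒  p = 7/13.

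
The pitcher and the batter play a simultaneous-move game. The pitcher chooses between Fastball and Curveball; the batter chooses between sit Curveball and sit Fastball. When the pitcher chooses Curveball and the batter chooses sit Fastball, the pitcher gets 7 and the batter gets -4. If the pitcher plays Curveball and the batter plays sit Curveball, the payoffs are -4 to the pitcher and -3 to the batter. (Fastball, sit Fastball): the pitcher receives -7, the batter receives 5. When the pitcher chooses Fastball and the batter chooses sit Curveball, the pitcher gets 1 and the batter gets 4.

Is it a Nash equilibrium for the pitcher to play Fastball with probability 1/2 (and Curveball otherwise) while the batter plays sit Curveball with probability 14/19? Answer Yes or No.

Yes

Check the batter's indifference given the pitcher's mix p = 1/2:
  payoff from sit Curveball = 1/2; payoff from sit Fastball = 1/2 — equal.
Check the pitcher's indifference given the batter's mix q = 14/19:
  payoff from Fastball = -21/19; payoff from Curveball = -21/19 — equal.
Both players are indifferent, so neither can profitably deviate.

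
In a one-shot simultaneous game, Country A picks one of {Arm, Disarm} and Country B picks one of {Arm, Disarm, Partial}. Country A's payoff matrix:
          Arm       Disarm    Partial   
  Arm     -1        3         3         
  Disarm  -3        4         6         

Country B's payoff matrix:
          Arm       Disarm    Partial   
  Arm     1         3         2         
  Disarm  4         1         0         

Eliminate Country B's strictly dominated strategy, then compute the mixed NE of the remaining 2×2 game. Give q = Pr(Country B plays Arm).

Country B's strategy Partial is strictly dominated by Disarm: 3 > 2 and 1 > 0. Eliminate Partial.
Country A's indifference between Arm and Disarm determines Country B's mixing probability q:
  Country A's payoff to Arm: q·(-1) + (1−q)·3 = -4q + 3
  Country A's payoff to Disarm: q·(-3) + (1−q)·4 = -7q + 4
  -4q + 3 = -7q + 4  ⇒  3q = 1  ⇒  q = 1/3.

q = 1/3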